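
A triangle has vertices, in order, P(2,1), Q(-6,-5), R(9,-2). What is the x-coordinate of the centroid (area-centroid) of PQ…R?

Apply the shoelace formula. First the cross-terms c_i = x_i·y_{i+1} − x_{i+1}·y_i:
  -4, 57, 13  ⇒  2A = 66, A = 33.
Then Σ (x_i + x_{i+1})·c_i = 330, so x̄ = 330 / (6·33) = 5/3.

5/3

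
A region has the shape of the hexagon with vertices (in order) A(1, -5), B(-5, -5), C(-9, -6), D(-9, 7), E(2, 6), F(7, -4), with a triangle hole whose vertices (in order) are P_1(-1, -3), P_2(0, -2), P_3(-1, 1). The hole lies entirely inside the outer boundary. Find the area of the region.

Outer boundary:
Apply the shoelace formula: 2A = Σ (x_i·y_{i+1} − x_{i+1}·y_i), indices taken mod 6.
Σ = (-30) + (-15) + (-117) + (-68) + (-50) + (-31) = -311
Area = |Σ|/2 = 155.5.
Hole:
Cross-terms: 2, -2, 4  ⇒  Σ = 4
Area = |Σ|/2 = 2.
Net area = 155.5 − 2 = 153.5.

153.5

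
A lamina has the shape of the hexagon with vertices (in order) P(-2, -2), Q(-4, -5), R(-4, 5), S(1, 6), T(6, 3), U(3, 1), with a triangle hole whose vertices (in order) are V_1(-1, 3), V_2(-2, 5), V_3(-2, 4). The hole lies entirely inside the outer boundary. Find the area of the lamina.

53

Outer boundary:
Cross-terms: 2, -40, -29, -33, -3, -4  ⇒  Σ = -107
Area = |Σ|/2 = 53.5.
Hole:
Apply the shoelace formula: 2A = Σ (x_i·y_{i+1} − x_{i+1}·y_i), indices taken mod 3.
Σ = (1) + (2) + (-2) = 1
Area = |Σ|/2 = 0.5.
Net area = 53.5 − 0.5 = 53.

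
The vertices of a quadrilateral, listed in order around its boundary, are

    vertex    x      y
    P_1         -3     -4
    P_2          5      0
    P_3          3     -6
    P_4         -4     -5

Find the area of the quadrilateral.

24

Cross-terms: 20, -30, -39, 1  ⇒  Σ = -48
Area = |Σ|/2 = 24.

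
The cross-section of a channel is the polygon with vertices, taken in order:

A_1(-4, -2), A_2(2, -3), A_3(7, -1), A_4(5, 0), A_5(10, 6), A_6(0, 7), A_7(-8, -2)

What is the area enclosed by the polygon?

102

Apply the shoelace (surveyor's) formula: 2A = Σ (x_i·y_{i+1} − x_{i+1}·y_i), indices taken mod 7.
Cross-terms: 16, 19, 5, 30, 70, 56, 8  ⇒  Σ = 204
Area = |Σ|/2 = 102.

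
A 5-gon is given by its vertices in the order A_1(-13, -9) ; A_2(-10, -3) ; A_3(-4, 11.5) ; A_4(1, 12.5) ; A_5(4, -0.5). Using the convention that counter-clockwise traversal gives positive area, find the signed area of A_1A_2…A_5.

-166.25

Apply Gauss's area formula: 2A = Σ (x_i·y_{i+1} − x_{i+1}·y_i), indices taken mod 5.
A_1→A_2: (-13)(-3) − (-10)(-9) = -51
A_2→A_3: (-10)(11.5) − (-4)(-3) = -127
A_3→A_4: (-4)(12.5) − (1)(11.5) = -61.5
A_4→A_5: (1)(-0.5) − (4)(12.5) = -50.5
A_5→A_1: (4)(-9) − (-13)(-0.5) = -42.5
Σ = -332.5
Signed area = Σ/2 = -166.25 (negative ⇒ clockwise traversal).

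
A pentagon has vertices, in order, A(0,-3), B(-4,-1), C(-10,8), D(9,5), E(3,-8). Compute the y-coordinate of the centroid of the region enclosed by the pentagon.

Apply the shoelace formula. First the cross-terms c_i = x_i·y_{i+1} − x_{i+1}·y_i:
  -12, -42, -122, -87, -9  ⇒  2A = -272, A = -136.
Then Σ (y_i + y_{i+1})·c_i = -1472, so ȳ = -1472 / (6·(-136)) = 92/51.

92/51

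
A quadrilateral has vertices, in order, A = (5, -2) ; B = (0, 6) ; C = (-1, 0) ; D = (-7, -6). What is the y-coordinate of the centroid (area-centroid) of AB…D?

-116/129

Apply Gauss's area formula. First the cross-terms c_i = x_i·y_{i+1} − x_{i+1}·y_i:
  30, 6, 6, 44  ⇒  2A = 86, A = 43.
Then Σ (y_i + y_{i+1})·c_i = -232, so ȳ = -232 / (6·43) = -116/129.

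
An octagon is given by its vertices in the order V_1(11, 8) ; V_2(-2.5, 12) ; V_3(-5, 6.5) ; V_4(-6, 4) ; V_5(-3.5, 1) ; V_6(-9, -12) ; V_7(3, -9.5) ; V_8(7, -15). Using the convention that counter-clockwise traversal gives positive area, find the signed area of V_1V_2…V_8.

Apply Gauss's area formula: 2A = Σ (x_i·y_{i+1} − x_{i+1}·y_i), indices taken mod 8.
V_1→V_2: (11)(12) − (-2.5)(8) = 152
V_2→V_3: (-2.5)(6.5) − (-5)(12) = 43.75
V_3→V_4: (-5)(4) − (-6)(6.5) = 19
V_4→V_5: (-6)(1) − (-3.5)(4) = 8
V_5→V_6: (-3.5)(-12) − (-9)(1) = 51
V_6→V_7: (-9)(-9.5) − (3)(-12) = 121.5
V_7→V_8: (3)(-15) − (7)(-9.5) = 21.5
V_8→V_1: (7)(8) − (11)(-15) = 221
Σ = 637.75
Signed area = Σ/2 = 318.875 (positive ⇒ counter-clockwise traversal).

318.875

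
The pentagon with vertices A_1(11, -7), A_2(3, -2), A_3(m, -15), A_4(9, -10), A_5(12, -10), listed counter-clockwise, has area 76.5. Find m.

-1

The doubled signed area Σ (x_i y_{i+1} − x_{i+1} y_i) is linear in m.
With m=0 it equals 145; the coefficient of m is -8 (from the two edges through A_3).
So -8·m + 145 = 2·76.5 = 153 ⇒ m = -1.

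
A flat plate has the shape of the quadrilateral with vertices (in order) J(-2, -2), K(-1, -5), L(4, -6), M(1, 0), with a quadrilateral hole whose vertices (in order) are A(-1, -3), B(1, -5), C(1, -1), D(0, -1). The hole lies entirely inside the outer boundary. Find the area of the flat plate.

14

Outer boundary:
J→K: (-2)(-5) − (-1)(-2) = 8
K→L: (-1)(-6) − (4)(-5) = 26
L→M: (4)(0) − (1)(-6) = 6
M→J: (1)(-2) − (-2)(0) = -2
Σ = 38
Area = |Σ|/2 = 19.
Hole:
A→B: (-1)(-5) − (1)(-3) = 8
B→C: (1)(-1) − (1)(-5) = 4
C→D: (1)(-1) − (0)(-1) = -1
D→A: (0)(-3) − (-1)(-1) = -1
Σ = 10
Area = |Σ|/2 = 5.
Net area = 19 − 5 = 14.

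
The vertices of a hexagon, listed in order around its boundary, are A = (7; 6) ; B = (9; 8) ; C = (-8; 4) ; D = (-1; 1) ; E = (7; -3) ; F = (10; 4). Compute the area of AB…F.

92

Σ = (2) + (100) + (-4) + (-4) + (58) + (32) = 184
Area = |Σ|/2 = 92.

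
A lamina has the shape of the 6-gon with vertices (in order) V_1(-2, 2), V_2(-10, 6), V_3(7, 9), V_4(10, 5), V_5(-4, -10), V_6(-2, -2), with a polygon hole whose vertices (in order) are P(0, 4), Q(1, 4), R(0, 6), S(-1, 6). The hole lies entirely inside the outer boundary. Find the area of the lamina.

Outer boundary:
Σ = (8) + (-132) + (-55) + (-80) + (-12) + (-8) = -279
Area = |Σ|/2 = 139.5.
Hole:
Cross-terms: -4, 6, 6, -4  ⇒  Σ = 4
Area = |Σ|/2 = 2.
Net area = 139.5 − 2 = 137.5.

137.5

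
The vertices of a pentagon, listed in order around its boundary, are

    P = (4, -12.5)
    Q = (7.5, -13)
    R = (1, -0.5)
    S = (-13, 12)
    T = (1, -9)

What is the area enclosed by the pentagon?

92.5

Apply the shoelace formula: 2A = Σ (x_i·y_{i+1} − x_{i+1}·y_i), indices taken mod 5.
Cross-terms: 41.75, 9.25, 5.5, 105, 23.5  ⇒  Σ = 185
Area = |Σ|/2 = 92.5.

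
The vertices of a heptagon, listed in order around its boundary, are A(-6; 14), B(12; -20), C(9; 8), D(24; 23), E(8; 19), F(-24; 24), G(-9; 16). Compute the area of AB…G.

Apply the surveyor's formula: 2A = Σ (x_i·y_{i+1} − x_{i+1}·y_i), indices taken mod 7.
A→B: (-6)(-20) − (12)(14) = -48
B→C: (12)(8) − (9)(-20) = 276
C→D: (9)(23) − (24)(8) = 15
D→E: (24)(19) − (8)(23) = 272
E→F: (8)(24) − (-24)(19) = 648
F→G: (-24)(16) − (-9)(24) = -168
G→A: (-9)(14) − (-6)(16) = -30
Σ = 965
Area = |Σ|/2 = 482.5.

482.5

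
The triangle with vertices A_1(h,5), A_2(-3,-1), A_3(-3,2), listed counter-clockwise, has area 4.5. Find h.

-6

The doubled signed area Σ (x_i y_{i+1} − x_{i+1} y_i) is linear in h.
With h=0 it equals -9; the coefficient of h is -3 (from the two edges through A_1).
So -3·h + -9 = 2·4.5 = 9 ⇒ h = -6.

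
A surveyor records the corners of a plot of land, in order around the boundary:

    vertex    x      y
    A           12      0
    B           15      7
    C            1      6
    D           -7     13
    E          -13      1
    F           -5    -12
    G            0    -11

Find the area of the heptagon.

Σ = (84) + (83) + (55) + (162) + (161) + (55) + (132) = 732
Area = |Σ|/2 = 366.

366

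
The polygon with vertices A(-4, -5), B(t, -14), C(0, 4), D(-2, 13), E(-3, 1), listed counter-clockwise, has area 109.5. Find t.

11

The doubled signed area Σ (x_i y_{i+1} − x_{i+1} y_i) is linear in t.
With t=0 it equals 120; the coefficient of t is 9 (from the two edges through B).
So 9·t + 120 = 2·109.5 = 219 ⇒ t = 11.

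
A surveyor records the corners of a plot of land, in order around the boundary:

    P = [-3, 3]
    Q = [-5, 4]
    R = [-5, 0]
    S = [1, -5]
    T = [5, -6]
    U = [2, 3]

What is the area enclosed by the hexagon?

54.5

Apply Gauss's area formula: 2A = Σ (x_i·y_{i+1} − x_{i+1}·y_i), indices taken mod 6.
Σ = (3) + (20) + (25) + (19) + (27) + (15) = 109
Area = |Σ|/2 = 54.5.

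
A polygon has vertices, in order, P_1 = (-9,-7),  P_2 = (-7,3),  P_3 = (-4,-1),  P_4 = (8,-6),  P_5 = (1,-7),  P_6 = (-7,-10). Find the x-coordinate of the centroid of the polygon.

-113/35

Apply the surveyor's formula. First the cross-terms c_i = x_i·y_{i+1} − x_{i+1}·y_i:
  -76, 19, 32, -50, -59, -41  ⇒  2A = -175, A = -87.5.
Then Σ (x_i + x_{i+1})·c_i = 1695, so x̄ = 1695 / (6·(-87.5)) = -113/35.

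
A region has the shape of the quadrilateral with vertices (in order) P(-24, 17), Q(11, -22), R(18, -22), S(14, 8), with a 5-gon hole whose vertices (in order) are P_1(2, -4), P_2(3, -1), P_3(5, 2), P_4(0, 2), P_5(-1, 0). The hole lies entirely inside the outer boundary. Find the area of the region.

670

Outer boundary:
Cross-terms: 341, 154, 452, 430  ⇒  Σ = 1377
Area = |Σ|/2 = 688.5.
Hole:
Apply the surveyor's formula: 2A = Σ (x_i·y_{i+1} − x_{i+1}·y_i), indices taken mod 5.
Cross-terms: 10, 11, 10, 2, 4  ⇒  Σ = 37
Area = |Σ|/2 = 18.5.
Net area = 688.5 − 18.5 = 670.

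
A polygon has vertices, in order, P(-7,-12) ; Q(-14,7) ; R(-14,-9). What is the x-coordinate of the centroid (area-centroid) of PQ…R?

-35/3

Apply Gauss's area formula. First the cross-terms c_i = x_i·y_{i+1} − x_{i+1}·y_i:
  -217, 224, 105  ⇒  2A = 112, A = 56.
Then Σ (x_i + x_{i+1})·c_i = -3920, so x̄ = -3920 / (6·56) = -35/3.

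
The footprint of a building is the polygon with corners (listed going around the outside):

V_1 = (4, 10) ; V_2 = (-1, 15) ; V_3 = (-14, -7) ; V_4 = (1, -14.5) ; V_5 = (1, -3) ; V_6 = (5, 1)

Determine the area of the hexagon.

Σ = (70) + (217) + (210) + (11.5) + (16) + (46) = 570.5
Area = |Σ|/2 = 285.25.

285.25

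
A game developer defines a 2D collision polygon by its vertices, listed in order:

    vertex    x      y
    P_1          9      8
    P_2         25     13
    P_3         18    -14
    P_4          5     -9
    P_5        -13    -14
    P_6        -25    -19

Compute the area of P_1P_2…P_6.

P_1→P_2: (9)(13) − (25)(8) = -83
P_2→P_3: (25)(-14) − (18)(13) = -584
P_3→P_4: (18)(-9) − (5)(-14) = -92
P_4→P_5: (5)(-14) − (-13)(-9) = -187
P_5→P_6: (-13)(-19) − (-25)(-14) = -103
P_6→P_1: (-25)(8) − (9)(-19) = -29
Σ = -1078
Area = |Σ|/2 = 539.

539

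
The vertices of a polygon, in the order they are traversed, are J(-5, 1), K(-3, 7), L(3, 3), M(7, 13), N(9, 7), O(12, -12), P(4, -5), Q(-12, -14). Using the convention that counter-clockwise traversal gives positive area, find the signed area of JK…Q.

Apply the shoelace (surveyor's) formula: 2A = Σ (x_i·y_{i+1} − x_{i+1}·y_i), indices taken mod 8.
Cross-terms: -32, -30, 18, -68, -192, -12, -116, -82  ⇒  Σ = -514
Signed area = Σ/2 = -257 (negative ⇒ clockwise traversal).

-257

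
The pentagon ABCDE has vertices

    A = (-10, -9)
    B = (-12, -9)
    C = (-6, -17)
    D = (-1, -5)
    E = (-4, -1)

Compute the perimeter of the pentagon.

|AB| = √((-2)² + (0)²) = √4 = 2
|BC| = √((6)² + (-8)²) = √100 = 10
|CD| = √((5)² + (12)²) = √169 = 13
|DE| = √((-3)² + (4)²) = √25 = 5
|EA| = √((-6)² + (-8)²) = √100 = 10
Perimeter = 2 + 10 + 13 + 5 + 10 = 40.

40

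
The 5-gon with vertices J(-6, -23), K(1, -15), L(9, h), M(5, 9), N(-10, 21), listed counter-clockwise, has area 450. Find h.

-5

Write out the shoelace sum; only the two edges meeting at L involve h:
2·Area = [(1·h − 9·(-15)) + (9·9 − 5·h)] + 664
       = -4·h + 880 = 900
⇒ h = -5.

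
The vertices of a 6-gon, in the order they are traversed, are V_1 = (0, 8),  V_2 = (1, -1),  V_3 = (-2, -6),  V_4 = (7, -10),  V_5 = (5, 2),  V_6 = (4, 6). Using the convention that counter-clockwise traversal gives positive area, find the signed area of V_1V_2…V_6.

82

Cross-terms: -8, -8, 62, 64, 22, 32  ⇒  Σ = 164
Signed area = Σ/2 = 82 (positive ⇒ counter-clockwise traversal).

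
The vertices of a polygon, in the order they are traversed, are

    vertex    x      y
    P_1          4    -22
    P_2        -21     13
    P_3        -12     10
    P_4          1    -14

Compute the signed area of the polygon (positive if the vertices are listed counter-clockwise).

-136

Apply the surveyor's formula: 2A = Σ (x_i·y_{i+1} − x_{i+1}·y_i), indices taken mod 4.
Σ = (-410) + (-54) + (158) + (34) = -272
Signed area = Σ/2 = -136 (negative ⇒ clockwise traversal).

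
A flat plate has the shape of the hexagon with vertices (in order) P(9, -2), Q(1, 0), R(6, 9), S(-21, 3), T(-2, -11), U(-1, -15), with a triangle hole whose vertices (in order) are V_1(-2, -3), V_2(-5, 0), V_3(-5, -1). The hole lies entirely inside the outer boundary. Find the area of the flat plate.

Outer boundary:
Apply the shoelace formula: 2A = Σ (x_i·y_{i+1} − x_{i+1}·y_i), indices taken mod 6.
Σ = (2) + (9) + (207) + (237) + (19) + (137) = 611
Area = |Σ|/2 = 305.5.
Hole:
Apply the surveyor's formula: 2A = Σ (x_i·y_{i+1} − x_{i+1}·y_i), indices taken mod 3.
Σ = (-15) + (5) + (13) = 3
Area = |Σ|/2 = 1.5.
Net area = 305.5 − 1.5 = 304.

304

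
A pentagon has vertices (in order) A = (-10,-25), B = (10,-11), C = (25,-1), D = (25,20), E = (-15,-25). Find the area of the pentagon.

475

Apply the surveyor's formula: 2A = Σ (x_i·y_{i+1} − x_{i+1}·y_i), indices taken mod 5.
Σ = (360) + (265) + (525) + (-325) + (125) = 950
Area = |Σ|/2 = 475.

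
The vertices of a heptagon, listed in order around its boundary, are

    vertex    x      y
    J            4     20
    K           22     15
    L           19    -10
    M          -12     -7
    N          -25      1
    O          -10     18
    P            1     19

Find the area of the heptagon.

Apply the shoelace (surveyor's) formula: 2A = Σ (x_i·y_{i+1} − x_{i+1}·y_i), indices taken mod 7.
Cross-terms: -380, -505, -253, -187, -440, -208, -56  ⇒  Σ = -2029
Area = |Σ|/2 = 1014.5.

1014.5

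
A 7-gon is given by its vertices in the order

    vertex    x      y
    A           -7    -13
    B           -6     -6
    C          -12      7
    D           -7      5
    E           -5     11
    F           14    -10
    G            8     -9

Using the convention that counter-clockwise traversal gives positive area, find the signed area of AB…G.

Apply Gauss's area formula: 2A = Σ (x_i·y_{i+1} − x_{i+1}·y_i), indices taken mod 7.
Cross-terms: -36, -114, -11, -52, -104, -46, -167  ⇒  Σ = -530
Signed area = Σ/2 = -265 (negative ⇒ clockwise traversal).

-265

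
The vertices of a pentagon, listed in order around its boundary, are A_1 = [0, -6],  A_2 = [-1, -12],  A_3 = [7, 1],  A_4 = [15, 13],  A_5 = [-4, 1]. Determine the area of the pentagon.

122

Σ = (-6) + (83) + (76) + (67) + (24) = 244
Area = |Σ|/2 = 122.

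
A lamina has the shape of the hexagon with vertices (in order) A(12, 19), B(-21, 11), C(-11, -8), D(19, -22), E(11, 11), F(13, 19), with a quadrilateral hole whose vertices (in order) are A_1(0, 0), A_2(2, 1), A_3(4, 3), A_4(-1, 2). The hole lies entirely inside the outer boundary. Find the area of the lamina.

868.5

Outer boundary:
Apply the surveyor's formula: 2A = Σ (x_i·y_{i+1} − x_{i+1}·y_i), indices taken mod 6.
A→B: (12)(11) − (-21)(19) = 531
B→C: (-21)(-8) − (-11)(11) = 289
C→D: (-11)(-22) − (19)(-8) = 394
D→E: (19)(11) − (11)(-22) = 451
E→F: (11)(19) − (13)(11) = 66
F→A: (13)(19) − (12)(19) = 19
Σ = 1750
Area = |Σ|/2 = 875.
Hole:
Apply the surveyor's formula: 2A = Σ (x_i·y_{i+1} − x_{i+1}·y_i), indices taken mod 4.
Σ = (0) + (2) + (11) + (0) = 13
Area = |Σ|/2 = 6.5.
Net area = 875 − 6.5 = 868.5.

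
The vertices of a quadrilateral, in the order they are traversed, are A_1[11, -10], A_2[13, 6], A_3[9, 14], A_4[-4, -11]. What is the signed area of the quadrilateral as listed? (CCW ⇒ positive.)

Apply the shoelace formula: 2A = Σ (x_i·y_{i+1} − x_{i+1}·y_i), indices taken mod 4.
Σ = (196) + (128) + (-43) + (161) = 442
Signed area = Σ/2 = 221 (positive ⇒ counter-clockwise traversal).

221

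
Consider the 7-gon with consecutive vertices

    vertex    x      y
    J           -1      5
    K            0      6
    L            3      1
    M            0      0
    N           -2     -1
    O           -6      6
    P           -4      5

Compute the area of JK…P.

31.5

Σ = (-6) + (-18) + (0) + (0) + (-18) + (-6) + (-15) = -63
Area = |Σ|/2 = 31.5.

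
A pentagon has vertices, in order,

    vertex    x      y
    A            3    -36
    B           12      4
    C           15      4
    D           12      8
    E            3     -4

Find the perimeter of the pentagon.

|AB| = √((9)² + (40)²) = √1681 = 41
|BC| = √((3)² + (0)²) = √9 = 3
|CD| = √((-3)² + (4)²) = √25 = 5
|DE| = √((-9)² + (-12)²) = √225 = 15
|EA| = √((0)² + (-32)²) = √1024 = 32
Perimeter = 41 + 3 + 5 + 15 + 32 = 96.

96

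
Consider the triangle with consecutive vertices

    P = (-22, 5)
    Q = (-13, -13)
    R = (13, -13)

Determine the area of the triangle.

Apply Gauss's area formula: 2A = Σ (x_i·y_{i+1} − x_{i+1}·y_i), indices taken mod 3.
Cross-terms: 351, 338, -221  ⇒  Σ = 468
Area = |Σ|/2 = 234.

234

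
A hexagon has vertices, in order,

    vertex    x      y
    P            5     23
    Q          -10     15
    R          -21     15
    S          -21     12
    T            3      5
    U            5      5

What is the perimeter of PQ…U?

76

|PQ| = √((-15)² + (-8)²) = √289 = 17
|QR| = √((-11)² + (0)²) = √121 = 11
|RS| = √((0)² + (-3)²) = √9 = 3
|ST| = √((24)² + (-7)²) = √625 = 25
|TU| = √((2)² + (0)²) = √4 = 2
|UP| = √((0)² + (18)²) = √324 = 18
Perimeter = 17 + 11 + 3 + 25 + 2 + 18 = 76.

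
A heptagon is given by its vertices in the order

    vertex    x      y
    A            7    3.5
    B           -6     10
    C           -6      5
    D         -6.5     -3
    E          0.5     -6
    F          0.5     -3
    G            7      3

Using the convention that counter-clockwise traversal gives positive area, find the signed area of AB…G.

Apply the shoelace formula: 2A = Σ (x_i·y_{i+1} − x_{i+1}·y_i), indices taken mod 7.
Σ = (91) + (30) + (50.5) + (40.5) + (1.5) + (22.5) + (3.5) = 239.5
Signed area = Σ/2 = 119.75 (positive ⇒ counter-clockwise traversal).

119.75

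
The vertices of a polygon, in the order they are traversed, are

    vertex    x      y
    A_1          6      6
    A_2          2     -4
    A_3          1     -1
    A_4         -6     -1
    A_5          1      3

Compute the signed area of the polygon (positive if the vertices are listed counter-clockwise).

-35

Apply the shoelace formula: 2A = Σ (x_i·y_{i+1} − x_{i+1}·y_i), indices taken mod 5.
Cross-terms: -36, 2, -7, -17, -12  ⇒  Σ = -70
Signed area = Σ/2 = -35 (negative ⇒ clockwise traversal).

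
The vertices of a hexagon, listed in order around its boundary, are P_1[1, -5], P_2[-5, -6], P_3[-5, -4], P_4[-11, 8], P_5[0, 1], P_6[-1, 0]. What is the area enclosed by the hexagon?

Apply the shoelace formula: 2A = Σ (x_i·y_{i+1} − x_{i+1}·y_i), indices taken mod 6.
Cross-terms: -31, -10, -84, -11, 1, 5  ⇒  Σ = -130
Area = |Σ|/2 = 65.

65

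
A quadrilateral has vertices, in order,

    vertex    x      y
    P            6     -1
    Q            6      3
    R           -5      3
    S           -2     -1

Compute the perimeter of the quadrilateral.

|PQ| = √((0)² + (4)²) = √16 = 4
|QR| = √((-11)² + (0)²) = √121 = 11
|RS| = √((3)² + (-4)²) = √25 = 5
|SP| = √((8)² + (0)²) = √64 = 8
Perimeter = 4 + 11 + 5 + 8 = 28.

28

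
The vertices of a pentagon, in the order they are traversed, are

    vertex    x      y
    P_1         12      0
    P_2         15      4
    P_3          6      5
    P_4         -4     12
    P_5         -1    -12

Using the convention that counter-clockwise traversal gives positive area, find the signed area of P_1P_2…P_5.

197.5

Cross-terms: 48, 51, 92, 60, 144  ⇒  Σ = 395
Signed area = Σ/2 = 197.5 (positive ⇒ counter-clockwise traversal).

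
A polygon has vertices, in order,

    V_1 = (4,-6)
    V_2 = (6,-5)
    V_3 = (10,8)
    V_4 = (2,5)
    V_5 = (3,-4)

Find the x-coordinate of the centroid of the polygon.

Apply the shoelace (surveyor's) formula. First the cross-terms c_i = x_i·y_{i+1} − x_{i+1}·y_i:
  16, 98, 34, -23, -2  ⇒  2A = 123, A = 61.5.
Then Σ (x_i + x_{i+1})·c_i = 2007, so x̄ = 2007 / (6·61.5) = 223/41.

223/41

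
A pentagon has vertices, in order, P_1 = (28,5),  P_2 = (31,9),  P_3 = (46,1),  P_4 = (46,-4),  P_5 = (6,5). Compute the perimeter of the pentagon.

90

|P_1P_2| = √((3)² + (4)²) = √25 = 5
|P_2P_3| = √((15)² + (-8)²) = √289 = 17
|P_3P_4| = √((0)² + (-5)²) = √25 = 5
|P_4P_5| = √((-40)² + (9)²) = √1681 = 41
|P_5P_1| = √((22)² + (0)²) = √484 = 22
Perimeter = 5 + 17 + 5 + 41 + 22 = 90.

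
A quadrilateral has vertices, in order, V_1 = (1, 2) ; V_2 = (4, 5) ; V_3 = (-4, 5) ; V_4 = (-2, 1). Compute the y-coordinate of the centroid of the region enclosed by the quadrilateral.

Apply the shoelace (surveyor's) formula. First the cross-terms c_i = x_i·y_{i+1} − x_{i+1}·y_i:
  -3, 40, 6, -5  ⇒  2A = 38, A = 19.
Then Σ (y_i + y_{i+1})·c_i = 400, so ȳ = 400 / (6·19) = 200/57.

200/57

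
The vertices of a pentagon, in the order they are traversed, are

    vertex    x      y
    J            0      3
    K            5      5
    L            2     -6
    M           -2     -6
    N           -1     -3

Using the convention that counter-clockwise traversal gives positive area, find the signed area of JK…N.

-41

Apply the surveyor's formula: 2A = Σ (x_i·y_{i+1} − x_{i+1}·y_i), indices taken mod 5.
Cross-terms: -15, -40, -24, 0, -3  ⇒  Σ = -82
Signed area = Σ/2 = -41 (negative ⇒ clockwise traversal).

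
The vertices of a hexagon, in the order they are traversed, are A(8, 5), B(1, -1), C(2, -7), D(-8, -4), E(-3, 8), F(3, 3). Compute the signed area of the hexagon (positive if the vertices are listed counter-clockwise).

-100

Apply the surveyor's formula: 2A = Σ (x_i·y_{i+1} − x_{i+1}·y_i), indices taken mod 6.
Σ = (-13) + (-5) + (-64) + (-76) + (-33) + (-9) = -200
Signed area = Σ/2 = -100 (negative ⇒ clockwise traversal).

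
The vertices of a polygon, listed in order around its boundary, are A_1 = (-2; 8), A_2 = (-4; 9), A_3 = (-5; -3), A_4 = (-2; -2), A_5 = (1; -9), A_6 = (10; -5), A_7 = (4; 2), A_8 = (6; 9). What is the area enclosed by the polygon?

Σ = (14) + (57) + (4) + (20) + (85) + (40) + (24) + (66) = 310
Area = |Σ|/2 = 155.

155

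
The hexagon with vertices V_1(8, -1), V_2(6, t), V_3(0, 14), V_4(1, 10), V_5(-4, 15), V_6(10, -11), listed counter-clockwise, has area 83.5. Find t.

The doubled signed area Σ (x_i y_{i+1} − x_{i+1} y_i) is linear in t.
With t=0 it equals 103; the coefficient of t is 8 (from the two edges through V_2).
So 8·t + 103 = 2·83.5 = 167 ⇒ t = 8.

8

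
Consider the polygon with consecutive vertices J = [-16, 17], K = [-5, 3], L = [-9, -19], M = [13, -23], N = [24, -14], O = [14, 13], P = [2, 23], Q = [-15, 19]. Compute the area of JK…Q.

1109.5

Σ = (37) + (122) + (454) + (370) + (508) + (296) + (383) + (49) = 2219
Area = |Σ|/2 = 1109.5.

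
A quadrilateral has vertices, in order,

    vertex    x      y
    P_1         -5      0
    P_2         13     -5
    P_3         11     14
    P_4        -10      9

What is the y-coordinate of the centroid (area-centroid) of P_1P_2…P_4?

565/117

Apply the shoelace formula. First the cross-terms c_i = x_i·y_{i+1} − x_{i+1}·y_i:
  25, 237, 239, 45  ⇒  2A = 546, A = 273.
Then Σ (y_i + y_{i+1})·c_i = 7910, so ȳ = 7910 / (6·273) = 565/117.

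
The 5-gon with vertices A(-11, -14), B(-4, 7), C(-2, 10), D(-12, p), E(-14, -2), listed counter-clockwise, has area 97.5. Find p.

3

Write out the shoelace sum; only the two edges meeting at D involve p:
2·Area = [((-2)·p − (-12)·10) + ((-12)·(-2) − (-14)·p)] + 15
       = 12·p + 159 = 195
⇒ p = 3.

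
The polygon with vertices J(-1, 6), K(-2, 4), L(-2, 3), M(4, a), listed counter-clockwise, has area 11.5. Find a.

-1

Write out the shoelace sum; only the two edges meeting at M involve a:
2·Area = [((-2)·a − 4·3) + (4·6 − (-1)·a)] + 10
       = -1·a + 22 = 23
⇒ a = -1.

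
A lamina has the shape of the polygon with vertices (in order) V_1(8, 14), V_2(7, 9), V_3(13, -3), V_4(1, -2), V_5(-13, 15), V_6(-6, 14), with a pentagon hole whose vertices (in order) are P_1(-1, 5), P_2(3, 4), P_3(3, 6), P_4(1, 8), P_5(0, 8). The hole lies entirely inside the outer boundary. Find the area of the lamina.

Outer boundary:
Cross-terms: -26, -138, -23, -11, -92, -196  ⇒  Σ = -486
Area = |Σ|/2 = 243.
Hole:
Apply the shoelace formula: 2A = Σ (x_i·y_{i+1} − x_{i+1}·y_i), indices taken mod 5.
P_1→P_2: (-1)(4) − (3)(5) = -19
P_2→P_3: (3)(6) − (3)(4) = 6
P_3→P_4: (3)(8) − (1)(6) = 18
P_4→P_5: (1)(8) − (0)(8) = 8
P_5→P_1: (0)(5) − (-1)(8) = 8
Σ = 21
Area = |Σ|/2 = 10.5.
Net area = 243 − 10.5 = 232.5.

232.5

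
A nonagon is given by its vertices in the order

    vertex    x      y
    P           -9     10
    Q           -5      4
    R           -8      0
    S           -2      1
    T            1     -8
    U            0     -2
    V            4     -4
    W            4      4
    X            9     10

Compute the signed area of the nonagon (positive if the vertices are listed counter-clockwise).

Apply Gauss's area formula: 2A = Σ (x_i·y_{i+1} − x_{i+1}·y_i), indices taken mod 9.
P→Q: (-9)(4) − (-5)(10) = 14
Q→R: (-5)(0) − (-8)(4) = 32
R→S: (-8)(1) − (-2)(0) = -8
S→T: (-2)(-8) − (1)(1) = 15
T→U: (1)(-2) − (0)(-8) = -2
U→V: (0)(-4) − (4)(-2) = 8
V→W: (4)(4) − (4)(-4) = 32
W→X: (4)(10) − (9)(4) = 4
X→P: (9)(10) − (-9)(10) = 180
Σ = 275
Signed area = Σ/2 = 137.5 (positive ⇒ counter-clockwise traversal).

137.5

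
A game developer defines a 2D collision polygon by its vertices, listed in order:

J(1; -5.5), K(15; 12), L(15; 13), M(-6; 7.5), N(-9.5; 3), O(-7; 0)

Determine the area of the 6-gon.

206.375

Apply the shoelace (surveyor's) formula: 2A = Σ (x_i·y_{i+1} − x_{i+1}·y_i), indices taken mod 6.
Cross-terms: 94.5, 15, 190.5, 53.25, 21, 38.5  ⇒  Σ = 412.75
Area = |Σ|/2 = 206.375.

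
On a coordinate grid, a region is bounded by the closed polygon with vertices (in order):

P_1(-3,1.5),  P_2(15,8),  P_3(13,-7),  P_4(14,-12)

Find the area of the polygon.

164.25

Apply the surveyor's formula: 2A = Σ (x_i·y_{i+1} − x_{i+1}·y_i), indices taken mod 4.
Σ = (-46.5) + (-209) + (-58) + (-15) = -328.5
Area = |Σ|/2 = 164.25.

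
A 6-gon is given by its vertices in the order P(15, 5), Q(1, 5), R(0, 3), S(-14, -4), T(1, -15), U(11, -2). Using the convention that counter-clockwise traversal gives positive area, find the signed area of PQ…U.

288.5

Apply the shoelace formula: 2A = Σ (x_i·y_{i+1} − x_{i+1}·y_i), indices taken mod 6.
Cross-terms: 70, 3, 42, 214, 163, 85  ⇒  Σ = 577
Signed area = Σ/2 = 288.5 (positive ⇒ counter-clockwise traversal).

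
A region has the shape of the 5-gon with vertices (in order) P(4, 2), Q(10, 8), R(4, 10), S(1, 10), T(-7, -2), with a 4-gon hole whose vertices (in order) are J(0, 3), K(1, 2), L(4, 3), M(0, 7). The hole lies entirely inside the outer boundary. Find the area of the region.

76

Outer boundary:
Cross-terms: 12, 68, 30, 68, -6  ⇒  Σ = 172
Area = |Σ|/2 = 86.
Hole:
Apply the shoelace (surveyor's) formula: 2A = Σ (x_i·y_{i+1} − x_{i+1}·y_i), indices taken mod 4.
Cross-terms: -3, -5, 28, 0  ⇒  Σ = 20
Area = |Σ|/2 = 10.
Net area = 86 − 10 = 76.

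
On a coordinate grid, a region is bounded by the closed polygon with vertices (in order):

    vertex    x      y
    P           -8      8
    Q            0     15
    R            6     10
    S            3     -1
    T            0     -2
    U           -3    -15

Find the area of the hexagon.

Apply the shoelace (surveyor's) formula: 2A = Σ (x_i·y_{i+1} − x_{i+1}·y_i), indices taken mod 6.
Σ = (-120) + (-90) + (-36) + (-6) + (-6) + (-144) = -402
Area = |Σ|/2 = 201.

201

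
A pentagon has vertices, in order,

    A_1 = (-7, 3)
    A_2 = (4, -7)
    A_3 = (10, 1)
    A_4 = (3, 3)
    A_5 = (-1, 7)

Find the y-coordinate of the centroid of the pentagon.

9/26

Apply the shoelace formula. First the cross-terms c_i = x_i·y_{i+1} − x_{i+1}·y_i:
  37, 74, 27, 24, 46  ⇒  2A = 208, A = 104.
Then Σ (y_i + y_{i+1})·c_i = 216, so ȳ = 216 / (6·104) = 9/26.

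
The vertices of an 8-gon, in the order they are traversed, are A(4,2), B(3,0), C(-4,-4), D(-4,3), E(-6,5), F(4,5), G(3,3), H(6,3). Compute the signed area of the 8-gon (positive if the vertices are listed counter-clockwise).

Apply the surveyor's formula: 2A = Σ (x_i·y_{i+1} − x_{i+1}·y_i), indices taken mod 8.
Σ = (-6) + (-12) + (-28) + (-2) + (-50) + (-3) + (-9) + (0) = -110
Signed area = Σ/2 = -55 (negative ⇒ clockwise traversal).

-55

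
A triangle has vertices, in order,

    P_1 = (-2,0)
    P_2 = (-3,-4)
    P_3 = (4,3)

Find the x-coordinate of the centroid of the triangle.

-1/3

Apply the shoelace (surveyor's) formula. First the cross-terms c_i = x_i·y_{i+1} − x_{i+1}·y_i:
  8, 7, 6  ⇒  2A = 21, A = 10.5.
Then Σ (x_i + x_{i+1})·c_i = -21, so x̄ = -21 / (6·10.5) = -1/3.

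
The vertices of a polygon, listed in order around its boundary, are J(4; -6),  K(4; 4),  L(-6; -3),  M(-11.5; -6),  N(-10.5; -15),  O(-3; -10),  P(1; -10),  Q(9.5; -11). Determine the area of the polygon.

167

Apply the shoelace formula: 2A = Σ (x_i·y_{i+1} − x_{i+1}·y_i), indices taken mod 8.
Cross-terms: 40, 12, 1.5, 109.5, 60, 40, 84, -13  ⇒  Σ = 334
Area = |Σ|/2 = 167.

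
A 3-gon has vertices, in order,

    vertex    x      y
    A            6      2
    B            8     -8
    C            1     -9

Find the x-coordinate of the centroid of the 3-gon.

5

Apply the shoelace (surveyor's) formula. First the cross-terms c_i = x_i·y_{i+1} − x_{i+1}·y_i:
  -64, -64, 56  ⇒  2A = -72, A = -36.
Then Σ (x_i + x_{i+1})·c_i = -1080, so x̄ = -1080 / (6·(-36)) = 5.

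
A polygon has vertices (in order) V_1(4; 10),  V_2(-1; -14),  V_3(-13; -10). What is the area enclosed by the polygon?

154

Apply the shoelace formula: 2A = Σ (x_i·y_{i+1} − x_{i+1}·y_i), indices taken mod 3.
Σ = (-46) + (-172) + (-90) = -308
Area = |Σ|/2 = 154.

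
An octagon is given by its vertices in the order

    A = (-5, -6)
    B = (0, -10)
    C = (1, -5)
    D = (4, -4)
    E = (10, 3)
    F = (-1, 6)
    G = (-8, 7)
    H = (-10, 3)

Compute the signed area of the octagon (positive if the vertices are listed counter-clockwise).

Apply the surveyor's formula: 2A = Σ (x_i·y_{i+1} − x_{i+1}·y_i), indices taken mod 8.
Σ = (50) + (10) + (16) + (52) + (63) + (41) + (46) + (75) = 353
Signed area = Σ/2 = 176.5 (positive ⇒ counter-clockwise traversal).

176.5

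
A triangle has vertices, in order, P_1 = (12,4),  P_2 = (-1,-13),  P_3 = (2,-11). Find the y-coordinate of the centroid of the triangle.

-20/3

Apply Gauss's area formula. First the cross-terms c_i = x_i·y_{i+1} − x_{i+1}·y_i:
  -152, 37, 140  ⇒  2A = 25, A = 12.5.
Then Σ (y_i + y_{i+1})·c_i = -500, so ȳ = -500 / (6·12.5) = -20/3.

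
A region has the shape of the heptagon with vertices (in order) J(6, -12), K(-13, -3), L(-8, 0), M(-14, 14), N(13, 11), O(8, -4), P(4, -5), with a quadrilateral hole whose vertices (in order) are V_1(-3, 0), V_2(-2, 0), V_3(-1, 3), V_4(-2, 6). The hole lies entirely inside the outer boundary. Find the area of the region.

408

Outer boundary:
Apply the surveyor's formula: 2A = Σ (x_i·y_{i+1} − x_{i+1}·y_i), indices taken mod 7.
Σ = (-174) + (-24) + (-112) + (-336) + (-140) + (-24) + (-18) = -828
Area = |Σ|/2 = 414.
Hole:
Cross-terms: 0, -6, 0, 18  ⇒  Σ = 12
Area = |Σ|/2 = 6.
Net area = 414 − 6 = 408.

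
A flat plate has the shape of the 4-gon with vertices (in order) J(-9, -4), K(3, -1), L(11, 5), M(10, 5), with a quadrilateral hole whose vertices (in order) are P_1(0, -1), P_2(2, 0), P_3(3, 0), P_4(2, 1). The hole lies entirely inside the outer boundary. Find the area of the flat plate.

Outer boundary:
Apply the shoelace (surveyor's) formula: 2A = Σ (x_i·y_{i+1} − x_{i+1}·y_i), indices taken mod 4.
Σ = (21) + (26) + (5) + (5) = 57
Area = |Σ|/2 = 28.5.
Hole:
Apply Gauss's area formula: 2A = Σ (x_i·y_{i+1} − x_{i+1}·y_i), indices taken mod 4.
Cross-terms: 2, 0, 3, -2  ⇒  Σ = 3
Area = |Σ|/2 = 1.5.
Net area = 28.5 − 1.5 = 27.

27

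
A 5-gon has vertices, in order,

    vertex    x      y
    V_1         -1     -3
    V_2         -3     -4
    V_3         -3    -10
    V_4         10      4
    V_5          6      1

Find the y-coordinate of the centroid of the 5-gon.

Apply the shoelace formula. First the cross-terms c_i = x_i·y_{i+1} − x_{i+1}·y_i:
  -5, 18, 88, -14, -17  ⇒  2A = 70, A = 35.
Then Σ (y_i + y_{i+1})·c_i = -781, so ȳ = -781 / (6·35) = -781/210.

-781/210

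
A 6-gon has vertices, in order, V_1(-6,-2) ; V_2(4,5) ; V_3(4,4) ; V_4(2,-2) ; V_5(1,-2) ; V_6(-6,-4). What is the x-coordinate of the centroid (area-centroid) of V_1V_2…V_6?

-67/108

Apply the surveyor's formula. First the cross-terms c_i = x_i·y_{i+1} − x_{i+1}·y_i:
  -22, -4, -16, -2, -16, -12  ⇒  2A = -72, A = -36.
Then Σ (x_i + x_{i+1})·c_i = 134, so x̄ = 134 / (6·(-36)) = -67/108.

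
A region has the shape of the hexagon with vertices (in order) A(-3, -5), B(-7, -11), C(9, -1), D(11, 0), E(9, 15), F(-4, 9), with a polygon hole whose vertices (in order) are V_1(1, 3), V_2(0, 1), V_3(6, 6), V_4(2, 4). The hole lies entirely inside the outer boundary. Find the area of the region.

Outer boundary:
Σ = (-2) + (106) + (11) + (165) + (141) + (47) = 468
Area = |Σ|/2 = 234.
Hole:
V_1→V_2: (1)(1) − (0)(3) = 1
V_2→V_3: (0)(6) − (6)(1) = -6
V_3→V_4: (6)(4) − (2)(6) = 12
V_4→V_1: (2)(3) − (1)(4) = 2
Σ = 9
Area = |Σ|/2 = 4.5.
Net area = 234 − 4.5 = 229.5.

229.5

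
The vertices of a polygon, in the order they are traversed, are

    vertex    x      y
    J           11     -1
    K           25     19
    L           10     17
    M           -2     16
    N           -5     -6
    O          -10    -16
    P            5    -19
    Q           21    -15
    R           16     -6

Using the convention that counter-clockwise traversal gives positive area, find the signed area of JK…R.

Apply the shoelace (surveyor's) formula: 2A = Σ (x_i·y_{i+1} − x_{i+1}·y_i), indices taken mod 9.
Σ = (234) + (235) + (194) + (92) + (20) + (270) + (324) + (114) + (50) = 1533
Signed area = Σ/2 = 766.5 (positive ⇒ counter-clockwise traversal).

766.5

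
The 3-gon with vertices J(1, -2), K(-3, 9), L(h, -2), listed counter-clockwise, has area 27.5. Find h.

The doubled signed area Σ (x_i y_{i+1} − x_{i+1} y_i) is linear in h.
With h=0 it equals 11; the coefficient of h is -11 (from the two edges through L).
So -11·h + 11 = 2·27.5 = 55 ⇒ h = -4.

-4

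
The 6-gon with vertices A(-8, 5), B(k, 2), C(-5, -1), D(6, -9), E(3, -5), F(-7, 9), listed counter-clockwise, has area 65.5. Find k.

The doubled signed area Σ (x_i y_{i+1} − x_{i+1} y_i) is linear in k.
With k=0 it equals 71; the coefficient of k is -6 (from the two edges through B).
So -6·k + 71 = 2·65.5 = 131 ⇒ k = -10.

-10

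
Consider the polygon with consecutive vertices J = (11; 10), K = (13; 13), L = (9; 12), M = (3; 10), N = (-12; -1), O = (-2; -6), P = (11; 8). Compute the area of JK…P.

182.5

Cross-terms: 13, 39, 54, 117, 70, 50, 22  ⇒  Σ = 365
Area = |Σ|/2 = 182.5.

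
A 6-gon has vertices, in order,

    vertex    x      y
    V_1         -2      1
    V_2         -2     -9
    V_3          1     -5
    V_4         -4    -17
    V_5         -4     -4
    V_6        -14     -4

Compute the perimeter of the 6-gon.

64

|V_1V_2| = √((0)² + (-10)²) = √100 = 10
|V_2V_3| = √((3)² + (4)²) = √25 = 5
|V_3V_4| = √((-5)² + (-12)²) = √169 = 13
|V_4V_5| = √((0)² + (13)²) = √169 = 13
|V_5V_6| = √((-10)² + (0)²) = √100 = 10
|V_6V_1| = √((12)² + (5)²) = √169 = 13
Perimeter = 10 + 5 + 13 + 13 + 10 + 13 = 64.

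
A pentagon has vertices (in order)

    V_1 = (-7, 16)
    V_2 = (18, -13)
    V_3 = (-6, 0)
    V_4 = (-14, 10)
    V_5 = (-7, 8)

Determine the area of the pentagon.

Apply the shoelace (surveyor's) formula: 2A = Σ (x_i·y_{i+1} − x_{i+1}·y_i), indices taken mod 5.
Σ = (-197) + (-78) + (-60) + (-42) + (-56) = -433
Area = |Σ|/2 = 216.5.

216.5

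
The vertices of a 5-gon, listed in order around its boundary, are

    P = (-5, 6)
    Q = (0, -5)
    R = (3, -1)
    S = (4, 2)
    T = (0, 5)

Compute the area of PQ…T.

47.5

Apply the shoelace (surveyor's) formula: 2A = Σ (x_i·y_{i+1} − x_{i+1}·y_i), indices taken mod 5.
Σ = (25) + (15) + (10) + (20) + (25) = 95
Area = |Σ|/2 = 47.5.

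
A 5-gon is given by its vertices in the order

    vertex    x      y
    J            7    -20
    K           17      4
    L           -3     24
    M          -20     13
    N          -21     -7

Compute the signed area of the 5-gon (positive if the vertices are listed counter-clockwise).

J→K: (7)(4) − (17)(-20) = 368
K→L: (17)(24) − (-3)(4) = 420
L→M: (-3)(13) − (-20)(24) = 441
M→N: (-20)(-7) − (-21)(13) = 413
N→J: (-21)(-20) − (7)(-7) = 469
Σ = 2111
Signed area = Σ/2 = 1055.5 (positive ⇒ counter-clockwise traversal).

1055.5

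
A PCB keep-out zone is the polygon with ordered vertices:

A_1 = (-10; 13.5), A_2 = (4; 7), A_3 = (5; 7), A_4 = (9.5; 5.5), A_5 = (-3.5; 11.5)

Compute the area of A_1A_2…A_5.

13.125

Σ = (-124) + (-7) + (-39) + (128.5) + (67.75) = 26.25
Area = |Σ|/2 = 13.125.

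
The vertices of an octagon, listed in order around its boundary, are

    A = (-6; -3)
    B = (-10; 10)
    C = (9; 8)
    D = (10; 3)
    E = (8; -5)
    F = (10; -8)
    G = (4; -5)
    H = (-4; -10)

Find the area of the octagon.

263.5

Apply Gauss's area formula: 2A = Σ (x_i·y_{i+1} − x_{i+1}·y_i), indices taken mod 8.
Σ = (-90) + (-170) + (-53) + (-74) + (-14) + (-18) + (-60) + (-48) = -527
Area = |Σ|/2 = 263.5.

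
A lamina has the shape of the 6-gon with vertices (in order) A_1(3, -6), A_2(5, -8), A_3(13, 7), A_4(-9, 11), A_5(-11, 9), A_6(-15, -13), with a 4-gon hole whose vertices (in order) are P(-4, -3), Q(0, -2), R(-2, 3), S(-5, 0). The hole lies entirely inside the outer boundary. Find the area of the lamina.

382

Outer boundary:
Apply the shoelace (surveyor's) formula: 2A = Σ (x_i·y_{i+1} − x_{i+1}·y_i), indices taken mod 6.
A_1→A_2: (3)(-8) − (5)(-6) = 6
A_2→A_3: (5)(7) − (13)(-8) = 139
A_3→A_4: (13)(11) − (-9)(7) = 206
A_4→A_5: (-9)(9) − (-11)(11) = 40
A_5→A_6: (-11)(-13) − (-15)(9) = 278
A_6→A_1: (-15)(-6) − (3)(-13) = 129
Σ = 798
Area = |Σ|/2 = 399.
Hole:
Σ = (8) + (-4) + (15) + (15) = 34
Area = |Σ|/2 = 17.
Net area = 399 − 17 = 382.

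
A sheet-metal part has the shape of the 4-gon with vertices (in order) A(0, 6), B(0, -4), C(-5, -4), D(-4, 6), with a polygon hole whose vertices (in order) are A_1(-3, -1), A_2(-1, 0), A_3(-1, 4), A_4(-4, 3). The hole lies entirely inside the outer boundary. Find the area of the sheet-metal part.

34.5

Outer boundary:
Apply the shoelace formula: 2A = Σ (x_i·y_{i+1} − x_{i+1}·y_i), indices taken mod 4.
Σ = (0) + (-20) + (-46) + (-24) = -90
Area = |Σ|/2 = 45.
Hole:
Apply the shoelace (surveyor's) formula: 2A = Σ (x_i·y_{i+1} − x_{i+1}·y_i), indices taken mod 4.
Σ = (-1) + (-4) + (13) + (13) = 21
Area = |Σ|/2 = 10.5.
Net area = 45 − 10.5 = 34.5.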